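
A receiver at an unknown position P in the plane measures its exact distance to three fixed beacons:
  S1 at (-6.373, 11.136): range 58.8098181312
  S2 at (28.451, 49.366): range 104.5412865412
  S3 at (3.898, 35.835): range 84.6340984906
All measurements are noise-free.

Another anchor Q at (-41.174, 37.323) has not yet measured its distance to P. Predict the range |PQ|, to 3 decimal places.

eq1: (x + 6.373)² + (y − 11.136)² = 58.8098181312²
eq2: (x − 28.451)² + (y − 49.366)² = 104.5412865412²
eq3: (x − 3.898)² + (y − 35.835)² = 84.6340984906²
eq3−eq2, eq3−eq1 (x²,y² cancel):
  49.106·x + 27.062·y = -1818.830236
  -20.542·x − 49.398·y = 2569.619915
det = 49.106·-49.398 − 27.062·-20.542 = -1869.830584
x = (-1818.830236·-49.398 − 27.062·2569.619915) / -1869.830584 = -10.860621
y = (49.106·2569.619915 − -1818.830236·-20.542) / -1869.830584 = -47.502349
|P − Q| = √((-10.860621 − -41.174)² + (-47.502349 − 37.323)²) = 90.079081

90.079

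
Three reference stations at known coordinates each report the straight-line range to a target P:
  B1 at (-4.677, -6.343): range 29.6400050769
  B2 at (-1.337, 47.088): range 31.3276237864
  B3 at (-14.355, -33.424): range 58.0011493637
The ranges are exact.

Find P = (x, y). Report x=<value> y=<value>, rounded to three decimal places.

x=11.484 y=18.504

eq1: (x + 4.677)² + (y + 6.343)² = 29.6400050769²
eq2: (x + 1.337)² + (y − 47.088)² = 31.3276237864²
eq3: (x + 14.355)² + (y + 33.424)² = 58.0011493637²
eq2−eq3, eq2−eq1 (x²,y² cancel):
  -26.036·x − 161.024·y = -3278.550827
  -6.680·x − 106.862·y = -2054.069224
det = -26.036·-106.862 − -161.024·-6.680 = 1706.618712
x = (-3278.550827·-106.862 − -161.024·-2054.069224) / 1706.618712 = 11.483559
y = (-26.036·-2054.069224 − -3278.550827·-6.680) / 1706.618712 = 18.503856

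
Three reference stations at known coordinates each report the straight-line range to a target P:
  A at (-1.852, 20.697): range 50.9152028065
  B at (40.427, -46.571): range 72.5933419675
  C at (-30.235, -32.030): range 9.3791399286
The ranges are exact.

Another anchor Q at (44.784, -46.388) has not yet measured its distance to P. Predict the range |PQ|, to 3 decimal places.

76.669

eq1: (x + 1.852)² + (y − 20.697)² = 50.9152028065²
eq2: (x − 40.427)² + (y + 46.571)² = 72.5933419675²
eq3: (x + 30.235)² + (y + 32.030)² = 9.3791399286²
eq2−eq1, eq2−eq3 (x²,y² cancel):
  -84.558·x + 134.536·y = -693.969236
  -141.324·x + 29.082·y = 3318.700787
det = -84.558·29.082 − 134.536·-141.324 = 16554.049908
x = (-693.969236·29.082 − 134.536·3318.700787) / 16554.049908 = -28.190488
y = (-84.558·3318.700787 − -693.969236·-141.324) / 16554.049908 = -22.876409
|P − Q| = √((-28.190488 − 44.784)² + (-22.876409 − -46.388)²) = 76.668578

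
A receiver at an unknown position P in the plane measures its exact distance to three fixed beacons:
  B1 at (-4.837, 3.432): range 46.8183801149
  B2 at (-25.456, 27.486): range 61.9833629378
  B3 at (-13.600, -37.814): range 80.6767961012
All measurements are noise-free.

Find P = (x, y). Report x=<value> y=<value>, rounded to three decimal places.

x=36.493 y=25.427

eq1: (x + 4.837)² + (y − 3.432)² = 46.8183801149²
eq2: (x + 25.456)² + (y − 27.486)² = 61.9833629378²
eq3: (x + 13.600)² + (y + 37.814)² = 80.6767961012²
eq1−eq2, eq1−eq3 (x²,y² cancel):
  -41.238·x + 48.108·y = -281.663625
  -17.526·x − 82.492·y = -2737.101310
det = -41.238·-82.492 − 48.108·-17.526 = 4244.945904
x = (-281.663625·-82.492 − 48.108·-2737.101310) / 4244.945904 = 36.493154
y = (-41.238·-2737.101310 − -281.663625·-17.526) / 4244.945904 = 25.426978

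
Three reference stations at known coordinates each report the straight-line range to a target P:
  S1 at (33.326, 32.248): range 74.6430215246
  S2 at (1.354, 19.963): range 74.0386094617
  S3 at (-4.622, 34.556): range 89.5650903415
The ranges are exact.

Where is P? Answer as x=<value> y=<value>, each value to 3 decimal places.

x=42.058 y=-41.882

eq1: (x − 33.326)² + (y − 32.248)² = 74.6430215246²
eq2: (x − 1.354)² + (y − 19.963)² = 74.0386094617²
eq3: (x + 4.622)² + (y − 34.556)² = 89.5650903415²
eq2−eq1, eq2−eq3 (x²,y² cancel):
  63.944·x + 24.570·y = 1660.336124
  -11.952·x + 29.186·y = -1725.064382
det = 63.944·29.186 − 24.570·-11.952 = 2159.930224
x = (1660.336124·29.186 − 24.570·-1725.064382) / 2159.930224 = 42.058489
y = (63.944·-1725.064382 − 1660.336124·-11.952) / 2159.930224 = -41.882455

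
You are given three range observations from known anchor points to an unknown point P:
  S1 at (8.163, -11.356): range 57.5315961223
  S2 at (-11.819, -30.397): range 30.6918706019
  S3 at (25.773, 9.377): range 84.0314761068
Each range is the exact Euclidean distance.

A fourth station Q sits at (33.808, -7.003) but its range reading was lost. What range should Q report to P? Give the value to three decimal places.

81.954

eq1: (x − 8.163)² + (y + 11.356)² = 57.5315961223²
eq2: (x + 11.819)² + (y + 30.397)² = 30.6918706019²
eq3: (x − 25.773)² + (y − 9.377)² = 84.0314761068²
eq1−eq2, eq1−eq3 (x²,y² cancel):
  -39.964·x − 38.082·y = 3235.966696
  35.220·x + 41.466·y = -3194.822071
det = -39.964·41.466 − -38.082·35.220 = -315.899184
x = (3235.966696·41.466 − -38.082·-3194.822071) / -315.899184 = -39.624607
y = (-39.964·-3194.822071 − 3235.966696·35.220) / -315.899184 = -43.390812
|P − Q| = √((-39.624607 − 33.808)² + (-43.390812 − -7.003)²) = 81.953771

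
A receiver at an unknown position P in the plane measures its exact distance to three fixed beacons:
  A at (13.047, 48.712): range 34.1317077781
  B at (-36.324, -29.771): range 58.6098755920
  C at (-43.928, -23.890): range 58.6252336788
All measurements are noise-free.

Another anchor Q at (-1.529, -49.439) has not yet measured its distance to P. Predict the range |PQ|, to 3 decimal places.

eq1: (x − 13.047)² + (y − 48.712)² = 34.1317077781²
eq2: (x + 36.324)² + (y + 29.771)² = 58.6098755920²
eq3: (x + 43.928)² + (y + 23.890)² = 58.6252336788²
eq1−eq3, eq1−eq2 (x²,y² cancel):
  -113.950·x − 145.204·y = -2314.626417
  -98.742·x − 156.966·y = -2607.481777
det = -113.950·-156.966 − -145.204·-98.742 = 3548.542332
x = (-2314.626417·-156.966 − -145.204·-2607.481777) / 3548.542332 = -4.311385
y = (-113.950·-2607.481777 − -2314.626417·-98.742) / 3548.542332 = 19.323908
|P − Q| = √((-4.311385 − -1.529)² + (19.323908 − -49.439)²) = 68.819178

68.819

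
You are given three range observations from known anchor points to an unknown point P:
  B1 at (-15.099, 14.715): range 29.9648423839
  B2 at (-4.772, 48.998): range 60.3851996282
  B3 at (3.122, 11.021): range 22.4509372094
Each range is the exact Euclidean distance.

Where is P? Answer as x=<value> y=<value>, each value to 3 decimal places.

x=-0.061 y=-11.203

eq1: (x + 15.099)² + (y − 14.715)² = 29.9648423839²
eq2: (x + 4.772)² + (y − 48.998)² = 60.3851996282²
eq3: (x − 3.122)² + (y − 11.021)² = 22.4509372094²
eq2−eq1, eq2−eq3 (x²,y² cancel):
  -20.654·x − 68.566·y = 769.415593
  15.788·x − 75.954·y = 849.961090
det = -20.654·-75.954 − -68.566·15.788 = 2651.273924
x = (769.415593·-75.954 − -68.566·849.961090) / 2651.273924 = -0.061012
y = (-20.654·849.961090 − 769.415593·15.788) / 2651.273924 = -11.203154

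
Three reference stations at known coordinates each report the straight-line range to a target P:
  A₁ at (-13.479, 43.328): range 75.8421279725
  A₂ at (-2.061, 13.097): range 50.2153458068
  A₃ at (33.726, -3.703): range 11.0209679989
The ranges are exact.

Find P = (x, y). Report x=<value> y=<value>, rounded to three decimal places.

eq1: (x + 13.479)² + (y − 43.328)² = 75.8421279725²
eq2: (x + 2.061)² + (y − 13.097)² = 50.2153458068²
eq3: (x − 33.726)² + (y + 3.703)² = 11.0209679989²
eq3−eq2, eq3−eq1 (x²,y² cancel):
  -71.574·x + 33.600·y = -3375.495374
  -94.410·x + 94.062·y = -4722.722900
det = -71.574·94.062 − 33.600·-94.410 = -3560.217588
x = (-3375.495374·94.062 − 33.600·-4722.722900) / -3560.217588 = 44.610295
y = (-71.574·-4722.722900 − -3375.495374·-94.410) / -3560.217588 = -5.433278

x=44.610 y=-5.433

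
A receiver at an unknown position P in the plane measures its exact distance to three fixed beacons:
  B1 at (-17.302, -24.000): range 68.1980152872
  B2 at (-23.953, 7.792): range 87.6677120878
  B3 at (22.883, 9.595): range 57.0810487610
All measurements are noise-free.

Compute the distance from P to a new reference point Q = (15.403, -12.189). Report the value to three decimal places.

eq1: (x + 17.302)² + (y + 24.000)² = 68.1980152872²
eq2: (x + 23.953)² + (y − 7.792)² = 87.6677120878²
eq3: (x − 22.883)² + (y − 9.595)² = 57.0810487610²
eq1−eq3, eq1−eq2 (x²,y² cancel):
  80.370·x + 67.190·y = 1133.059671
  -13.302·x + 63.584·y = -3275.556185
det = 80.370·63.584 − 67.190·-13.302 = 6004.007460
x = (1133.059671·63.584 − 67.190·-3275.556185) / 6004.007460 = 48.655683
y = (80.370·-3275.556185 − 1133.059671·-13.302) / 6004.007460 = -41.336473
|P − Q| = √((48.655683 − 15.403)² + (-41.336473 − -12.189)²) = 44.218957

44.219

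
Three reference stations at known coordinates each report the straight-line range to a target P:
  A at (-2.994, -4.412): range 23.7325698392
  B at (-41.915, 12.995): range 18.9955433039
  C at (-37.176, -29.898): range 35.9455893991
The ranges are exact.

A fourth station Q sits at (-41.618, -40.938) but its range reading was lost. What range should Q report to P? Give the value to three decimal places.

47.838

eq1: (x + 2.994)² + (y + 4.412)² = 23.7325698392²
eq2: (x + 41.915)² + (y − 12.995)² = 18.9955433039²
eq3: (x + 37.176)² + (y + 29.898)² = 35.9455893991²
eq1−eq3, eq1−eq2 (x²,y² cancel):
  -68.364·x − 50.972·y = 1518.665074
  -77.842·x + 34.814·y = 2099.711676
det = -68.364·34.814 − -50.972·-77.842 = -6347.786720
x = (1518.665074·34.814 − -50.972·2099.711676) / -6347.786720 = -25.189458
y = (-68.364·2099.711676 − 1518.665074·-77.842) / -6347.786720 = 3.990172
|P − Q| = √((-25.189458 − -41.618)² + (3.990172 − -40.938)²) = 47.837617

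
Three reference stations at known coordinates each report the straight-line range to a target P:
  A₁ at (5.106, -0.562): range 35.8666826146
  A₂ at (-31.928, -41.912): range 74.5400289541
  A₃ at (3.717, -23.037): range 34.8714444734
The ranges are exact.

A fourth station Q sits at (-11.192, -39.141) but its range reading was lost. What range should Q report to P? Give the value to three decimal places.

54.383

eq1: (x − 5.106)² + (y + 0.562)² = 35.8666826146²
eq2: (x + 31.928)² + (y + 41.912)² = 74.5400289541²
eq3: (x − 3.717)² + (y + 23.037)² = 34.8714444734²
eq1−eq3, eq1−eq2 (x²,y² cancel):
  -2.778·x − 44.950·y = 588.533660
  -74.068·x − 82.700·y = -1520.171147
det = -2.778·-82.700 − -44.950·-74.068 = -3099.616000
x = (588.533660·-82.700 − -44.950·-1520.171147) / -3099.616000 = 37.747717
y = (-2.778·-1520.171147 − 588.533660·-74.068) / -3099.616000 = -15.425958
|P − Q| = √((37.747717 − -11.192)² + (-15.425958 − -39.141)²) = 54.382893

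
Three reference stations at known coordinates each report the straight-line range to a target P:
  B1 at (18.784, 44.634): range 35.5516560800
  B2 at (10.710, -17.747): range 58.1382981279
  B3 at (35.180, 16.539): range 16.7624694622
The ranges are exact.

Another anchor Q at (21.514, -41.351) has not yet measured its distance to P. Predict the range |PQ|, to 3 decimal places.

eq1: (x − 18.784)² + (y − 44.634)² = 35.5516560800²
eq2: (x − 10.710)² + (y + 17.747)² = 58.1382981279²
eq3: (x − 35.180)² + (y − 16.539)² = 16.7624694622²
eq1−eq3, eq1−eq2 (x²,y² cancel):
  32.792·x − 56.190·y = 149.078177
  -16.148·x − 124.762·y = -4031.513962
det = 32.792·-124.762 − -56.190·-16.148 = -4998.551624
x = (149.078177·-124.762 − -56.190·-4031.513962) / -4998.551624 = 49.040218
y = (32.792·-4031.513962 − 149.078177·-16.148) / -4998.551624 = 25.966340
|P − Q| = √((49.040218 − 21.514)² + (25.966340 − -41.351)²) = 72.727690

72.728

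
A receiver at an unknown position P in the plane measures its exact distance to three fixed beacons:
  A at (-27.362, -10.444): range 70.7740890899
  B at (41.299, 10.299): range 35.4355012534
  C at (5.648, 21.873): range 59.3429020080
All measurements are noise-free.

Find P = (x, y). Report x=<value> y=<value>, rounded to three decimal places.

eq1: (x + 27.362)² + (y + 10.444)² = 70.7740890899²
eq2: (x − 41.299)² + (y − 10.299)² = 35.4355012534²
eq3: (x − 5.648)² + (y − 21.873)² = 59.3429020080²
eq3−eq1, eq3−eq2 (x²,y² cancel):
  -66.020·x − 64.634·y = -1139.963521
  71.302·x − 23.148·y = 3567.254039
det = -66.020·-23.148 − -64.634·71.302 = 6136.764428
x = (-1139.963521·-23.148 − -64.634·3567.254039) / 6136.764428 = 41.871213
y = (-66.020·3567.254039 − -1139.963521·71.302) / 6136.764428 = -25.131881

x=41.871 y=-25.132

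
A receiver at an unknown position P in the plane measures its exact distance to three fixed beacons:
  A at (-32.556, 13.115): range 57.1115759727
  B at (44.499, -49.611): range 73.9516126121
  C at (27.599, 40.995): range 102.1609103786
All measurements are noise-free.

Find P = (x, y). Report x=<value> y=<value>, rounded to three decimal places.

eq1: (x + 32.556)² + (y − 13.115)² = 57.1115759727²
eq2: (x − 44.499)² + (y + 49.611)² = 73.9516126121²
eq3: (x − 27.599)² + (y − 40.995)² = 102.1609103786²
eq3−eq1, eq3−eq2 (x²,y² cancel):
  -120.310·x − 55.760·y = 5964.721034
  33.800·x − 181.212·y = 6967.128097
det = -120.310·-181.212 − -55.760·33.800 = 23686.303720
x = (5964.721034·-181.212 − -55.760·6967.128097) / 23686.303720 = -29.231744
y = (-120.310·6967.128097 − 5964.721034·33.800) / 23686.303720 = -43.899747

x=-29.232 y=-43.900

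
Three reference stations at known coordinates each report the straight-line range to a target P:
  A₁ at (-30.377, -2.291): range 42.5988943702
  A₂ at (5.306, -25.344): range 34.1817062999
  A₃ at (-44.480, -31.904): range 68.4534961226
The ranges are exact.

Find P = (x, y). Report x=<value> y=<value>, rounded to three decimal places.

x=10.863 y=8.383

eq1: (x + 30.377)² + (y + 2.291)² = 42.5988943702²
eq2: (x − 5.306)² + (y + 25.344)² = 34.1817062999²
eq3: (x + 44.480)² + (y + 31.904)² = 68.4534961226²
eq2−eq1, eq2−eq3 (x²,y² cancel):
  -71.366·x + 46.106·y = -388.737918
  -99.572·x − 13.120·y = -1191.628442
det = -71.366·-13.120 − 46.106·-99.572 = 5527.188552
x = (-388.737918·-13.120 − 46.106·-1191.628442) / 5527.188552 = 10.862930
y = (-71.366·-1191.628442 − -388.737918·-99.572) / 5527.188552 = 8.382986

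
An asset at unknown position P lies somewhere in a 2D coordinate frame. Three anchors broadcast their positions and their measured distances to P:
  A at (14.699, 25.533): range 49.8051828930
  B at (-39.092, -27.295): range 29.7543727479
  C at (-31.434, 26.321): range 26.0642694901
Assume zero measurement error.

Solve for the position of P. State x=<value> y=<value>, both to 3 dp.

eq1: (x − 14.699)² + (y − 25.533)² = 49.8051828930²
eq2: (x + 39.092)² + (y + 27.295)² = 29.7543727479²
eq3: (x + 31.434)² + (y − 26.321)² = 26.0642694901²
eq3−eq2, eq3−eq1 (x²,y² cancel):
  -15.316·x − 107.232·y = 386.333538
  92.266·x − 1.576·y = -2614.106806
det = -15.316·-1.576 − -107.232·92.266 = 9918.005728
x = (386.333538·-1.576 − -107.232·-2614.106806) / 9918.005728 = -28.324723
y = (-15.316·-2614.106806 − 386.333538·92.266) / 9918.005728 = 0.442852

x=-28.325 y=0.443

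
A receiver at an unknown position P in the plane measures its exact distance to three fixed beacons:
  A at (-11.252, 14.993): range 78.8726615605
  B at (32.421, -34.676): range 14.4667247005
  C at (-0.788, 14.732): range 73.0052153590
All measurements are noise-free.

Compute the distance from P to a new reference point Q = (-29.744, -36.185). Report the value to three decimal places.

65.955

eq1: (x + 11.252)² + (y − 14.993)² = 78.8726615605²
eq2: (x − 32.421)² + (y + 34.676)² = 14.4667247005²
eq3: (x + 0.788)² + (y − 14.732)² = 73.0052153590²
eq1−eq2, eq1−eq3 (x²,y² cancel):
  87.346·x − 99.338·y = 7913.759282
  20.928·x − 0.522·y = 757.390487
det = 87.346·-0.522 − -99.338·20.928 = 2033.351052
x = (7913.759282·-0.522 − -99.338·757.390487) / 2033.351052 = 34.970191
y = (87.346·757.390487 − 7913.759282·20.928) / 2033.351052 = -48.916356
|P − Q| = √((34.970191 − -29.744)² + (-48.916356 − -36.185)²) = 65.954635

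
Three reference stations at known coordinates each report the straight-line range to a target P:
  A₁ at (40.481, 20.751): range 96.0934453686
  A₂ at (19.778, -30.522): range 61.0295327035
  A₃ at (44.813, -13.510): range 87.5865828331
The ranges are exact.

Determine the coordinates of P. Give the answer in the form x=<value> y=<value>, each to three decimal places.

eq1: (x − 40.481)² + (y − 20.751)² = 96.0934453686²
eq2: (x − 19.778)² + (y + 30.522)² = 61.0295327035²
eq3: (x − 44.813)² + (y + 13.510)² = 87.5865828331²
eq1−eq3, eq1−eq2 (x²,y² cancel):
  8.664·x − 68.522·y = 1683.950457
  -41.406·x − 102.546·y = 4762.792787
det = 8.664·-102.546 − -68.522·-41.406 = -3725.680476
x = (1683.950457·-102.546 − -68.522·4762.792787) / -3725.680476 = -41.247151
y = (8.664·4762.792787 − 1683.950457·-41.406) / -3725.680476 = -29.790662

x=-41.247 y=-29.791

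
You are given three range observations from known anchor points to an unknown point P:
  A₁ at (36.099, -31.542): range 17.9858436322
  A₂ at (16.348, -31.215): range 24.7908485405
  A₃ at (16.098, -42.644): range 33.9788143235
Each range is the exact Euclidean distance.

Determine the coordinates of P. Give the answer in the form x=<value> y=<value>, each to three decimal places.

x=33.885 y=-13.693

eq1: (x − 36.099)² + (y + 31.542)² = 17.9858436322²
eq2: (x − 16.348)² + (y + 31.215)² = 24.7908485405²
eq3: (x − 16.098)² + (y + 42.644)² = 33.9788143235²
eq2−eq1, eq2−eq3 (x²,y² cancel):
  39.502·x − 0.654·y = 1347.497836
  -0.500·x − 22.858·y = 296.049360
det = 39.502·-22.858 − -0.654·-0.500 = -903.263716
x = (1347.497836·-22.858 − -0.654·296.049360) / -903.263716 = 33.885441
y = (39.502·296.049360 − 1347.497836·-0.500) / -903.263716 = -13.692890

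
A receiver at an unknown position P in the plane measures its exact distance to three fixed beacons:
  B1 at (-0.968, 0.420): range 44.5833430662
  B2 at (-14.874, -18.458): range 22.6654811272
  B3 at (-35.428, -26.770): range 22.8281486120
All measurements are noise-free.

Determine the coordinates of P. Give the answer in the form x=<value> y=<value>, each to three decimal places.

eq1: (x + 0.968)² + (y − 0.420)² = 44.5833430662²
eq2: (x + 14.874)² + (y + 18.458)² = 22.6654811272²
eq3: (x + 35.428)² + (y + 26.770)² = 22.8281486120²
eq2−eq1, eq2−eq3 (x²,y² cancel):
  27.812·x + 37.756·y = -2034.770660
  -41.108·x − 16.624·y = 1402.442110
det = 27.812·-16.624 − 37.756·-41.108 = 1089.726960
x = (-2034.770660·-16.624 − 37.756·1402.442110) / 1089.726960 = -17.549880
y = (27.812·1402.442110 − -2034.770660·-41.108) / 1089.726960 = -40.964970

x=-17.550 y=-40.965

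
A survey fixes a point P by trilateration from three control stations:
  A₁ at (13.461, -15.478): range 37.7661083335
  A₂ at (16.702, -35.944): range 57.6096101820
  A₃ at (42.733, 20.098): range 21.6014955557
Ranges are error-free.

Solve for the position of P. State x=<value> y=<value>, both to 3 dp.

x=21.177 y=21.492

eq1: (x − 13.461)² + (y + 15.478)² = 37.7661083335²
eq2: (x − 16.702)² + (y + 35.944)² = 57.6096101820²
eq3: (x − 42.733)² + (y − 20.098)² = 21.6014955557²
eq1−eq3, eq1−eq2 (x²,y² cancel):
  58.544·x + 71.152·y = 2768.926216
  6.482·x − 40.932·y = -742.427312
det = 58.544·-40.932 − 71.152·6.482 = -2857.530272
x = (2768.926216·-40.932 − 71.152·-742.427312) / -2857.530272 = 21.176504
y = (58.544·-742.427312 − 2768.926216·6.482) / -2857.530272 = 21.491581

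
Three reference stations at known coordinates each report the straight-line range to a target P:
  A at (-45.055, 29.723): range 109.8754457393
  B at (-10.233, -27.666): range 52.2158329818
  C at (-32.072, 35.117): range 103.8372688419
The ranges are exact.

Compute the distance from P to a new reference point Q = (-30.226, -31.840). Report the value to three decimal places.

eq1: (x + 45.055)² + (y − 29.723)² = 109.8754457393²
eq2: (x + 10.233)² + (y + 27.666)² = 52.2158329818²
eq3: (x + 32.072)² + (y − 35.117)² = 103.8372688419²
eq1−eq3, eq1−eq2 (x²,y² cancel):
  25.966·x + 10.788·y = 638.842295
  69.644·x − 114.778·y = 7302.832453
det = 25.966·-114.778 − 10.788·69.644 = -3731.645020
x = (638.842295·-114.778 − 10.788·7302.832453) / -3731.645020 = 40.761647
y = (25.966·7302.832453 − 638.842295·69.644) / -3731.645020 = -38.892717
|P − Q| = √((40.761647 − -30.226)² + (-38.892717 − -31.840)²) = 71.337135

71.337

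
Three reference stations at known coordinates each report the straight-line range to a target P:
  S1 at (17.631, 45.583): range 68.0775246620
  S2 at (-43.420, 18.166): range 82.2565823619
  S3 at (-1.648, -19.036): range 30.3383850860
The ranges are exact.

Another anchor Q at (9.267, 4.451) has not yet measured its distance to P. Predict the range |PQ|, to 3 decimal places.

eq1: (x − 17.631)² + (y − 45.583)² = 68.0775246620²
eq2: (x + 43.420)² + (y − 18.166)² = 82.2565823619²
eq3: (x + 1.648)² + (y + 19.036)² = 30.3383850860²
eq2−eq3, eq2−eq1 (x²,y² cancel):
  83.544·x − 74.404·y = 3995.512976
  122.102·x + 54.834·y = 2304.958072
det = 83.544·54.834 − -74.404·122.102 = 13665.928904
x = (3995.512976·54.834 − -74.404·2304.958072) / 13665.928904 = 28.581157
y = (83.544·2304.958072 − 3995.512976·122.102) / 13665.928904 = -21.608096
|P − Q| = √((28.581157 − 9.267)² + (-21.608096 − 4.451)²) = 32.436294

32.436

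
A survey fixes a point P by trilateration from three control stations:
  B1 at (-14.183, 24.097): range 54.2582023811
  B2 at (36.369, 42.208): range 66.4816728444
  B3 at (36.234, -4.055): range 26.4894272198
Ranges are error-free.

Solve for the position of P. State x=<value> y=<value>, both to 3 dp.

x=15.914 y=-21.049

eq1: (x + 14.183)² + (y − 24.097)² = 54.2582023811²
eq2: (x − 36.369)² + (y − 42.208)² = 66.4816728444²
eq3: (x − 36.234)² + (y + 4.055)² = 26.4894272198²
eq1−eq3, eq1−eq2 (x²,y² cancel):
  100.834·x − 56.304·y = 2789.785654
  101.104·x + 36.222·y = 846.536228
det = 100.834·36.222 − -56.304·101.104 = 9344.968764
x = (2789.785654·36.222 − -56.304·846.536228) / 9344.968764 = 15.913910
y = (100.834·846.536228 − 2789.785654·101.104) / 9344.968764 = -21.048637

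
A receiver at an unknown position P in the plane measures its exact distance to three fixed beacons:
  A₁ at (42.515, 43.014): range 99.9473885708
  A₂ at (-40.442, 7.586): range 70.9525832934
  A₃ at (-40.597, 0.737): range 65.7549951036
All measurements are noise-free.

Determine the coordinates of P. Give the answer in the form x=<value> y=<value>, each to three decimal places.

x=2.769 y=-48.691

eq1: (x − 42.515)² + (y − 43.014)² = 99.9473885708²
eq2: (x + 40.442)² + (y − 7.586)² = 70.9525832934²
eq3: (x + 40.597)² + (y − 0.737)² = 65.7549951036²
eq1−eq2, eq1−eq3 (x²,y² cancel):
  -165.914·x − 70.856·y = 2990.584745
  -166.224·x − 84.554·y = 3656.691258
det = -165.914·-84.554 − -70.856·-166.224 = 2250.724612
x = (2990.584745·-84.554 − -70.856·3656.691258) / 2250.724612 = 2.769159
y = (-165.914·3656.691258 − 2990.584745·-166.224) / 2250.724612 = -48.690681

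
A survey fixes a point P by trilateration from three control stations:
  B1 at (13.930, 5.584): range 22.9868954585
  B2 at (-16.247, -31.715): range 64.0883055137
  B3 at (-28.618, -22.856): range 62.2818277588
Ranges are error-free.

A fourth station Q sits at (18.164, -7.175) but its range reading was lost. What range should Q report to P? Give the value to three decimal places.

eq1: (x − 13.930)² + (y − 5.584)² = 22.9868954585²
eq2: (x + 16.247)² + (y + 31.715)² = 64.0883055137²
eq3: (x + 28.618)² + (y + 22.856)² = 62.2818277588²
eq1−eq3, eq1−eq2 (x²,y² cancel):
  -85.096·x − 56.880·y = -2234.468002
  -60.354·x − 74.598·y = -2534.333263
det = -85.096·-74.598 − -56.880·-60.354 = 2915.055888
x = (-2234.468002·-74.598 − -56.880·-2534.333263) / 2915.055888 = 7.730201
y = (-85.096·-2534.333263 − -2234.468002·-60.354) / 2915.055888 = 27.719037
|P − Q| = √((7.730201 − 18.164)² + (27.719037 − -7.175)²) = 36.420571

36.421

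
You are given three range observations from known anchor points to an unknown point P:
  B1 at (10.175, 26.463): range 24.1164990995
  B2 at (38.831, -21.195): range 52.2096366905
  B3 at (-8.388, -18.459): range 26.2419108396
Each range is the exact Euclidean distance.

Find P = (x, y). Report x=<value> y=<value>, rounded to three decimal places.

eq1: (x − 10.175)² + (y − 26.463)² = 24.1164990995²
eq2: (x − 38.831)² + (y + 21.195)² = 52.2096366905²
eq3: (x + 8.388)² + (y + 18.459)² = 26.2419108396²
eq1−eq2, eq1−eq3 (x²,y² cancel):
  57.312·x − 95.316·y = -990.987043
  -37.126·x − 89.844·y = -499.760125
det = 57.312·-89.844 − -95.316·-37.126 = -8687.841144
x = (-990.987043·-89.844 − -95.316·-499.760125) / -8687.841144 = -4.765177
y = (57.312·-499.760125 − -990.987043·-37.126) / -8687.841144 = 7.531634

x=-4.765 y=7.532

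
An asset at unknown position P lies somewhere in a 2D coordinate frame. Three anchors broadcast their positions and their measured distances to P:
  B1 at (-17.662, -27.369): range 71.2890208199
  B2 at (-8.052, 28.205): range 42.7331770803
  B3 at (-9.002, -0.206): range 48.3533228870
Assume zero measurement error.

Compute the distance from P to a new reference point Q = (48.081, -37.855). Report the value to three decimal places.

61.044

eq1: (x + 17.662)² + (y + 27.369)² = 71.2890208199²
eq2: (x + 8.052)² + (y − 28.205)² = 42.7331770803²
eq3: (x + 9.002)² + (y + 0.206)² = 48.3533228870²
eq1−eq3, eq1−eq2 (x²,y² cancel):
  17.320·x + 54.326·y = 1764.150690
  19.220·x + 111.148·y = 3055.348390
det = 17.320·111.148 − 54.326·19.220 = 880.937640
x = (1764.150690·111.148 − 54.326·3055.348390) / 880.937640 = 34.164693
y = (17.320·3055.348390 − 1764.150690·19.220) / 880.937640 = 21.581162
|P − Q| = √((34.164693 − 48.081)² + (21.581162 − -37.855)²) = 61.043599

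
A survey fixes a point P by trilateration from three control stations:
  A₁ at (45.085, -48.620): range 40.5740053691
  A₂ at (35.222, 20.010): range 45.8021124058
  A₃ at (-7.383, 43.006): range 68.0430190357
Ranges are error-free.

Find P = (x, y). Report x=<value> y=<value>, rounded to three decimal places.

x=15.195 y=-21.182

eq1: (x − 45.085)² + (y + 48.620)² = 40.5740053691²
eq2: (x − 35.222)² + (y − 20.010)² = 45.8021124058²
eq3: (x + 7.383)² + (y − 43.006)² = 68.0430190357²
eq2−eq1, eq2−eq3 (x²,y² cancel):
  19.726·x − 137.260·y = 3207.155830
  -85.210·x + 45.992·y = -2268.983598
det = 19.726·45.992 − -137.260·-85.210 = -10788.686408
x = (3207.155830·45.992 − -137.260·-2268.983598) / -10788.686408 = 15.195286
y = (19.726·-2268.983598 − 3207.155830·-85.210) / -10788.686408 = -21.181798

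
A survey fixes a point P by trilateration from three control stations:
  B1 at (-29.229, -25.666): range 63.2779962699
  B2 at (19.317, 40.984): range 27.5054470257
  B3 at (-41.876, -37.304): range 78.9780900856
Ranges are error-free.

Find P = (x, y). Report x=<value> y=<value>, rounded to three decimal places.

x=-7.193 y=33.651

eq1: (x + 29.229)² + (y + 25.666)² = 63.2779962699²
eq2: (x − 19.317)² + (y − 40.984)² = 27.5054470257²
eq3: (x + 41.876)² + (y + 37.304)² = 78.9780900856²
eq1−eq2, eq1−eq3 (x²,y² cancel):
  97.092·x + 133.300·y = 3787.311944
  -25.294·x − 23.276·y = -601.324107
det = 97.092·-23.276 − 133.300·-25.294 = 1111.776808
x = (3787.311944·-23.276 − 133.300·-601.324107) / 1111.776808 = -7.192963
y = (97.092·-601.324107 − 3787.311944·-25.294) / 1111.776808 = 33.651096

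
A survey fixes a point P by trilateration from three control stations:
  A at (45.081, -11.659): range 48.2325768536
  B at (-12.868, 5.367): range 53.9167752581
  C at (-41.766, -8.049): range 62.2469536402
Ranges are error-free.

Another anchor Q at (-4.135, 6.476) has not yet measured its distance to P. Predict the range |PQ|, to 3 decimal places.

52.048

eq1: (x − 45.081)² + (y + 11.659)² = 48.2325768536²
eq2: (x + 12.868)² + (y − 5.367)² = 53.9167752581²
eq3: (x + 41.766)² + (y + 8.049)² = 62.2469536402²
eq1−eq3, eq1−eq2 (x²,y² cancel):
  -173.694·x + 7.220·y = -1907.345453
  -115.898·x + 34.052·y = -2554.475913
det = -173.694·34.052 − 7.220·-115.898 = -5077.844528
x = (-1907.345453·34.052 − 7.220·-2554.475913) / -5077.844528 = 9.158534
y = (-173.694·-2554.475913 − -1907.345453·-115.898) / -5077.844528 = -43.845300
|P − Q| = √((9.158534 − -4.135)² + (-43.845300 − 6.476)²) = 52.047587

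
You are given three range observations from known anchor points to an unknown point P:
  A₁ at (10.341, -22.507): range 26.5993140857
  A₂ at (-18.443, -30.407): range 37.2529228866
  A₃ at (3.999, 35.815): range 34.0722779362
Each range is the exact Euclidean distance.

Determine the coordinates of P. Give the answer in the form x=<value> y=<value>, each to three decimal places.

eq1: (x − 10.341)² + (y + 22.507)² = 26.5993140857²
eq2: (x + 18.443)² + (y + 30.407)² = 37.2529228866²
eq3: (x − 3.999)² + (y − 35.815)² = 34.0722779362²
eq3−eq1, eq3−eq2 (x²,y² cancel):
  12.684·x − 116.644·y = -231.808282
  -44.884·x − 132.444·y = -260.836468
det = 12.684·-132.444 − -116.644·-44.884 = -6915.368992
x = (-231.808282·-132.444 − -116.644·-260.836468) / -6915.368992 = -0.039999
y = (12.684·-260.836468 − -231.808282·-44.884) / -6915.368992 = 1.982965

x=-0.040 y=1.983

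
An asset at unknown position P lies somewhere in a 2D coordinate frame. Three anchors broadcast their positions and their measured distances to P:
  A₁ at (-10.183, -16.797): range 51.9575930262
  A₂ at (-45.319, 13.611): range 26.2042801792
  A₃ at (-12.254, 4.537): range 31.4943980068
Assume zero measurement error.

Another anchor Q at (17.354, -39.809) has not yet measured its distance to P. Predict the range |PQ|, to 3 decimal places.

eq1: (x + 10.183)² + (y + 16.797)² = 51.9575930262²
eq2: (x + 45.319)² + (y − 13.611)² = 26.2042801792²
eq3: (x + 12.254)² + (y − 4.537)² = 31.4943980068²
eq3−eq1, eq3−eq2 (x²,y² cancel):
  4.142·x − 42.668·y = -1492.606554
  -66.130·x + 18.148·y = 2373.559003
det = 4.142·18.148 − -42.668·-66.130 = -2746.465824
x = (-1492.606554·18.148 − -42.668·2373.559003) / -2746.465824 = -27.011875
y = (4.142·2373.559003 − -1492.606554·-66.130) / -2746.465824 = 32.359693
|P − Q| = √((-27.011875 − 17.354)² + (32.359693 − -39.809)²) = 84.715117

84.715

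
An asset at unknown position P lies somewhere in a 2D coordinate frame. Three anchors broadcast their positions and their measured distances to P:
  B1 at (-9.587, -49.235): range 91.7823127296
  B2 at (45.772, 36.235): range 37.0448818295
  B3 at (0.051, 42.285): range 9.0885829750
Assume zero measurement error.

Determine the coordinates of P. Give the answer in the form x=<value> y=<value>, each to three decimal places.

x=8.991 y=40.647

eq1: (x + 9.587)² + (y + 49.235)² = 91.7823127296²
eq2: (x − 45.772)² + (y − 36.235)² = 37.0448818295²
eq3: (x − 0.051)² + (y − 42.285)² = 9.0885829750²
eq1−eq2, eq1−eq3 (x²,y² cancel):
  110.718·x + 170.940·y = 7943.725075
  19.276·x + 183.040·y = 7613.418621
det = 110.718·183.040 − 170.940·19.276 = 16970.783280
x = (7943.725075·183.040 − 170.940·7613.418621) / 16970.783280 = 8.990844
y = (110.718·7613.418621 − 7943.725075·19.276) / 16970.783280 = 40.647460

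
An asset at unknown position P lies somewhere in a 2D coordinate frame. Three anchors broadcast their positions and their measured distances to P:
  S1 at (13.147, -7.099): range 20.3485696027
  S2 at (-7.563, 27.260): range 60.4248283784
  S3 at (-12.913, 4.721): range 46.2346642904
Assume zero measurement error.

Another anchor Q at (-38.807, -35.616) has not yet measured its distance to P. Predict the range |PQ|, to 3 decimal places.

61.925

eq1: (x − 13.147)² + (y + 7.099)² = 20.3485696027²
eq2: (x + 7.563)² + (y − 27.260)² = 60.4248283784²
eq3: (x + 12.913)² + (y − 4.721)² = 46.2346642904²
eq1−eq2, eq1−eq3 (x²,y² cancel):
  -41.420·x + 68.718·y = -2660.028441
  -52.120·x + 23.640·y = -1757.785897
det = -41.420·23.640 − 68.718·-52.120 = 2602.413360
x = (-2660.028441·23.640 − 68.718·-1757.785897) / 2602.413360 = 22.251830
y = (-41.420·-1757.785897 − -2660.028441·-52.120) / 2602.413360 = -25.296977
|P − Q| = √((22.251830 − -38.807)² + (-25.296977 − -35.616)²) = 61.924655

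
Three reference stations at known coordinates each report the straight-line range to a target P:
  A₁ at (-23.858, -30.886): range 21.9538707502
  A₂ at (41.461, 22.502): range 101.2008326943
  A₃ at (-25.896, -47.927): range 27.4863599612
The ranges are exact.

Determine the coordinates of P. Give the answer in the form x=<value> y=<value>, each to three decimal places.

eq1: (x + 23.858)² + (y + 30.886)² = 21.9538707502²
eq2: (x − 41.461)² + (y − 22.502)² = 101.2008326943²
eq3: (x + 25.896)² + (y + 47.927)² = 27.4863599612²
eq2−eq1, eq2−eq3 (x²,y² cancel):
  -130.638·x − 106.776·y = 9057.430732
  -134.714·x − 140.858·y = 10228.354174
det = -130.638·-140.858 − -106.776·-134.714 = 4017.185340
x = (9057.430732·-140.858 − -106.776·10228.354174) / 4017.185340 = -45.720776
y = (-130.638·10228.354174 − 9057.430732·-134.714) / 4017.185340 = -28.888139

x=-45.721 y=-28.888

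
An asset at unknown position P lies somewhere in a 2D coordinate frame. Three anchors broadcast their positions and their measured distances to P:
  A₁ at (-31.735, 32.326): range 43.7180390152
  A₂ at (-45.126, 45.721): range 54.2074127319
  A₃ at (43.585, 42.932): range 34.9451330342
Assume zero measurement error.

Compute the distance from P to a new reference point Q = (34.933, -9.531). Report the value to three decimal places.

eq1: (x + 31.735)² + (y − 32.326)² = 43.7180390152²
eq2: (x + 45.126)² + (y − 45.721)² = 54.2074127319²
eq3: (x − 43.585)² + (y − 42.932)² = 34.9451330342²
eq3−eq1, eq3−eq2 (x²,y² cancel):
  -150.640·x − 21.212·y = -2380.832961
  -177.422·x + 5.578·y = -1333.324404
det = -150.640·5.578 − -21.212·-177.422 = -4603.745384
x = (-2380.832961·5.578 − -21.212·-1333.324404) / -4603.745384 = 9.028033
y = (-150.640·-1333.324404 − -2380.832961·-177.422) / -4603.745384 = 48.126067
|P − Q| = √((9.028033 − 34.933)² + (48.126067 − -9.531)²) = 63.209214

63.209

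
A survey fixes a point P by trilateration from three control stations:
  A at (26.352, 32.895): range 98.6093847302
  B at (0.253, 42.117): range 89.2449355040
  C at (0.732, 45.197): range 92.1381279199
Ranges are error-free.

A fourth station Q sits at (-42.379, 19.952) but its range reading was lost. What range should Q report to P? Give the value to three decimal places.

eq1: (x − 26.352)² + (y − 32.895)² = 98.6093847302²
eq2: (x − 0.253)² + (y − 42.117)² = 89.2449355040²
eq3: (x − 0.732)² + (y − 45.197)² = 92.1381279199²
eq2−eq3, eq2−eq1 (x²,y² cancel):
  0.958·x + 6.160·y = -255.377168
  52.198·x − 18.444·y = -1756.549013
det = 0.958·-18.444 − 6.160·52.198 = -339.209032
x = (-255.377168·-18.444 − 6.160·-1756.549013) / -339.209032 = -45.784507
y = (0.958·-1756.549013 − -255.377168·52.198) / -339.209032 = -34.336950
|P − Q| = √((-45.784507 − -42.379)² + (-34.336950 − 19.952)²) = 54.395657

54.396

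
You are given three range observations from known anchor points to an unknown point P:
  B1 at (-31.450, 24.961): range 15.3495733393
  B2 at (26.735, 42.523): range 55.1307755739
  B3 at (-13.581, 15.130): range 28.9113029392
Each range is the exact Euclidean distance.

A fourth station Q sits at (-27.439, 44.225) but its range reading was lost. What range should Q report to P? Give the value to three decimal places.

4.328

eq1: (x + 31.450)² + (y − 24.961)² = 15.3495733393²
eq2: (x − 26.735)² + (y − 42.523)² = 55.1307755739²
eq3: (x + 13.581)² + (y − 15.130)² = 28.9113029392²
eq2−eq3, eq2−eq1 (x²,y² cancel):
  -80.632·x − 54.786·y = 93.933685
  -116.370·x − 35.124·y = 1892.981281
det = -80.632·-35.124 − -54.786·-116.370 = -3543.328452
x = (93.933685·-35.124 − -54.786·1892.981281) / -3543.328452 = -28.337634
y = (-80.632·1892.981281 − 93.933685·-116.370) / -3543.328452 = 39.991721
|P − Q| = √((-28.337634 − -27.439)² + (39.991721 − 44.225)²) = 4.327608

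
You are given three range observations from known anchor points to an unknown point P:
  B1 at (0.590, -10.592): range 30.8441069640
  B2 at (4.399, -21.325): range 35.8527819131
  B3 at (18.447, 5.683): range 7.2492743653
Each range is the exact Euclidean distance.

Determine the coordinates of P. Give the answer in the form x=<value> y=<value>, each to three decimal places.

x=25.400 y=7.733

eq1: (x − 0.590)² + (y + 10.592)² = 30.8441069640²
eq2: (x − 4.399)² + (y + 21.325)² = 35.8527819131²
eq3: (x − 18.447)² + (y − 5.683)² = 7.2492743653²
eq1−eq2, eq1−eq3 (x²,y² cancel):
  7.618·x − 21.466·y = 27.505225
  35.714·x + 32.550·y = 1158.856690
det = 7.618·32.550 − -21.466·35.714 = 1014.602624
x = (27.505225·32.550 − -21.466·1158.856690) / 1014.602624 = 25.400400
y = (7.618·1158.856690 − 27.505225·35.714) / 1014.602624 = 7.732928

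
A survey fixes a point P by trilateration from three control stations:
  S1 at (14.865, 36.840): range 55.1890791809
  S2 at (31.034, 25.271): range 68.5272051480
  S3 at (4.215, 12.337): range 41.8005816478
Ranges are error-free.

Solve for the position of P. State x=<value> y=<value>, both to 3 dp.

x=-37.146 y=18.382

eq1: (x − 14.865)² + (y − 36.840)² = 55.1890791809²
eq2: (x − 31.034)² + (y − 25.271)² = 68.5272051480²
eq3: (x − 4.215)² + (y − 12.337)² = 41.8005816478²
eq1−eq2, eq1−eq3 (x²,y² cancel):
  32.338·x − 23.138·y = -1626.564613
  -21.300·x − 49.006·y = -109.640196
det = 32.338·-49.006 − -23.138·-21.300 = -2077.595428
x = (-1626.564613·-49.006 − -23.138·-109.640196) / -2077.595428 = -37.146101
y = (32.338·-109.640196 − -1626.564613·-21.300) / -2077.595428 = 18.382487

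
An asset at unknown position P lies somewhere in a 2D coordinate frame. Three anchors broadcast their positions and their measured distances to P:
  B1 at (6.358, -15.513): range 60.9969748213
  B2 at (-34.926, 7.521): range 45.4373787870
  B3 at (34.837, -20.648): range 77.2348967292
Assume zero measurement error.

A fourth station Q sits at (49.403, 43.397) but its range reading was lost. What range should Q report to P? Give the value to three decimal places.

eq1: (x − 6.358)² + (y + 15.513)² = 60.9969748213²
eq2: (x + 34.926)² + (y − 7.521)² = 45.4373787870²
eq3: (x − 34.837)² + (y + 20.648)² = 77.2348967292²
eq2−eq1, eq2−eq3 (x²,y² cancel):
  82.568·x − 46.068·y = -2651.389130
  139.526·x − 56.338·y = -3537.108326
det = 82.568·-56.338 − -46.068·139.526 = 1775.967784
x = (-2651.389130·-56.338 − -46.068·-3537.108326) / 1775.967784 = -7.642901
y = (82.568·-3537.108326 − -2651.389130·139.526) / 1775.967784 = 43.855390
|P − Q| = √((-7.642901 − 49.403)² + (43.855390 − 43.397)²) = 57.047742

57.048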